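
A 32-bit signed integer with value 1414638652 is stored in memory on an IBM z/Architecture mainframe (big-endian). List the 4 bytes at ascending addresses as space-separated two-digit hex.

54 51 AC 3C

1414638652 in hexadecimal, padded to 32 bits, is 0x5451AC3C.
Split into bytes (most-significant first): 54 51 AC 3C.
In big-endian order the high byte comes first in memory.
So the memory order matches the most-significant-first order: 54 51 AC 3C.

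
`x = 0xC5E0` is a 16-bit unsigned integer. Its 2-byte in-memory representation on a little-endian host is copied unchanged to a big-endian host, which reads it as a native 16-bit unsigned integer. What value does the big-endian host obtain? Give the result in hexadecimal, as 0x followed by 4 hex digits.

Stored little-endian, the bytes at ascending addresses are E0 C5.
Read back as big-endian, the last byte is least significant, giving 0xE0C5.

0xE0C5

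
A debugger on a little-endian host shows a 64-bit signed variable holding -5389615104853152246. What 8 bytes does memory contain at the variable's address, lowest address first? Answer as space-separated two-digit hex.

Two's complement of -5389615104853152246 in 64 bits: 5389615104853152246 = 0x4ACBC261E8DA11F6; invert → 0xB5343D9E1725EE09; add 1 → 0xB5343D9E1725EE0A.
Split into bytes (most-significant first): B5 34 3D 9E 17 25 EE 0A.
Little-endian: lowest address holds the least-significant byte.
So at ascending addresses the bytes are 0A EE 25 17 9E 3D 34 B5.

0A EE 25 17 9E 3D 34 B5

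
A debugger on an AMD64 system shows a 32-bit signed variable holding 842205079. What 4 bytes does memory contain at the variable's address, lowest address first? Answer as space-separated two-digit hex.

842205079 in hexadecimal, padded to 32 bits, is 0x32330797.
Split into bytes (most-significant first): 32 33 07 97.
Little-endian stores the least-significant byte at the lowest address.
So at ascending addresses the bytes are 97 07 33 32.

97 07 33 32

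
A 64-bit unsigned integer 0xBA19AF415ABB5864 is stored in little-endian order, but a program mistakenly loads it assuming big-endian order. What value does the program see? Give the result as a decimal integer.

Stored little-endian, the bytes at ascending addresses are 64 58 BB 5A 41 AF 19 BA.
Read back as big-endian, the last byte is least significant, giving 0x6458BB5A41AF19BA.
0x6458BB5A41AF19BA = 7230735198066776506.

7230735198066776506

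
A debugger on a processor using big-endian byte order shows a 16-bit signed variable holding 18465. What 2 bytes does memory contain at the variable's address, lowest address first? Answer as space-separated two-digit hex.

18465 in hexadecimal, padded to 16 bits, is 0x4821.
Split into bytes (most-significant first): 48 21.
In big-endian order the high byte comes first in memory.
So the memory order matches the most-significant-first order: 48 21.

48 21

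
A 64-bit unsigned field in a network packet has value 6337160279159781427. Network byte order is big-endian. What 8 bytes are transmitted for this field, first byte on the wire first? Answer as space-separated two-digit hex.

57 F2 1D B2 BC 08 B8 33

6337160279159781427 in hexadecimal, padded to 64 bits, is 0x57F21DB2BC08B833.
Split into bytes (most-significant first): 57 F2 1D B2 BC 08 B8 33.
Big-endian: lowest address holds the most-significant byte.
So the memory order matches the most-significant-first order: 57 F2 1D B2 BC 08 B8 33.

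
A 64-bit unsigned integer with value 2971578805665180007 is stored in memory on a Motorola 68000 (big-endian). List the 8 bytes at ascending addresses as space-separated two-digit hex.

29 3D 2B 2D FD C0 A9 67

2971578805665180007 in hexadecimal, padded to 64 bits, is 0x293D2B2DFDC0A967.
Split into bytes (most-significant first): 29 3D 2B 2D FD C0 A9 67.
Big-endian stores the most-significant byte at the lowest address.
So the memory order matches the most-significant-first order: 29 3D 2B 2D FD C0 A9 67.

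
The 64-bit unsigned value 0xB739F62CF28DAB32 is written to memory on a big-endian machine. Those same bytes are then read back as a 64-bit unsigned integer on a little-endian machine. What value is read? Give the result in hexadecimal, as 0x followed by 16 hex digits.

Stored big-endian, the bytes at ascending addresses are B7 39 F6 2C F2 8D AB 32.
Read back as little-endian, the first byte is least significant, giving 0x32AB8DF22CF639B7.

0x32AB8DF22CF639B7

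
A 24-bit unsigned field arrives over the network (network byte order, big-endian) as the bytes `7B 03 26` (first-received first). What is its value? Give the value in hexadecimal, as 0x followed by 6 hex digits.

0x7B0326

Big-endian: lowest address holds the most-significant byte.
The bytes are already most-significant first: 0x7B0326.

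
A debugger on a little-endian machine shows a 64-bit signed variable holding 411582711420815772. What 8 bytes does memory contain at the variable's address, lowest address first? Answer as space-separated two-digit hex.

9C 09 EE 9D 4B 3C B6 05

411582711420815772 in hexadecimal, padded to 64 bits, is 0x05B63C4B9DEE099C.
Split into bytes (most-significant first): 05 B6 3C 4B 9D EE 09 9C.
In little-endian order the low byte comes first in memory.
So at ascending addresses the bytes are 9C 09 EE 9D 4B 3C B6 05.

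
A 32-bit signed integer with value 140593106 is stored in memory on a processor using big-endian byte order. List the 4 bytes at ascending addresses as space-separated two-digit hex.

08 61 47 D2

140593106 in hexadecimal, padded to 32 bits, is 0x086147D2.
Split into bytes (most-significant first): 08 61 47 D2.
In big-endian order the high byte comes first in memory.
So the memory order matches the most-significant-first order: 08 61 47 D2.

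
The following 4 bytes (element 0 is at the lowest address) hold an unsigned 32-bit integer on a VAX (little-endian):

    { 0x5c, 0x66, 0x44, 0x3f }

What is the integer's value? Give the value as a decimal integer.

1061447260

Little-endian: lowest address holds the least-significant byte.
Reassemble most-significant byte first: 3F 44 66 5C → 0x3F44665C.
0x3F44665C = 1061447260.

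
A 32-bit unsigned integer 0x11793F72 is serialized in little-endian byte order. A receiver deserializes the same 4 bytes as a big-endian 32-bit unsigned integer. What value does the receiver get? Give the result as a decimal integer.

Stored little-endian, the bytes at ascending addresses are 72 3F 79 11.
Read back as big-endian, the last byte is least significant, giving 0x723F7911.
0x723F7911 = 1916762385.

1916762385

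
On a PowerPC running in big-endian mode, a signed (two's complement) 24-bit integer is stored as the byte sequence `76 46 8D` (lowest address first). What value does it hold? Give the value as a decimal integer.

7751309

Big-endian: lowest address holds the most-significant byte.
The bytes are already most-significant first: 0x76468D.
0x76468D = 7751309.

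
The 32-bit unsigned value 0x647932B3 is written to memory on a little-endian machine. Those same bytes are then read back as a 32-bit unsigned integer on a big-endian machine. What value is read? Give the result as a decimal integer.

3006429540

Stored little-endian, the bytes at ascending addresses are B3 32 79 64.
Read back as big-endian, the last byte is least significant, giving 0xB3327964.
0xB3327964 = 3006429540.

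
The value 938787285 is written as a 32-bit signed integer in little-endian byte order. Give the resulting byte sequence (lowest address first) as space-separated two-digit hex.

938787285 in hexadecimal, padded to 32 bits, is 0x37F4C1D5.
Split into bytes (most-significant first): 37 F4 C1 D5.
Little-endian stores the least-significant byte at the lowest address.
So at ascending addresses the bytes are D5 C1 F4 37.

D5 C1 F4 37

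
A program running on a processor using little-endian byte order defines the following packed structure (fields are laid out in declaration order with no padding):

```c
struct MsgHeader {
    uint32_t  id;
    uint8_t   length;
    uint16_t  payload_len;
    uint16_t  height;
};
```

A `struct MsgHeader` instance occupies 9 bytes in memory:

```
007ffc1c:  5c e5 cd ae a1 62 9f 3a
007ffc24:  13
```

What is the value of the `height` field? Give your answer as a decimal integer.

`height` follows `id` (4 B), `length` (1 B), `payload_len` (2 B), so it starts at offset 4 + 1 + 2 = 7 and occupies 2 bytes.
Bytes at offsets 7..8: 3A 13.
Little-endian: lowest address holds the least-significant byte.
Reassemble most-significant byte first: 13 3A → 0x133A.
0x133A = 4922.

4922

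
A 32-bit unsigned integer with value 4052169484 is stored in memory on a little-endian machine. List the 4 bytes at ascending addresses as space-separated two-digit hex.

0C 33 87 F1

4052169484 in hexadecimal, padded to 32 bits, is 0xF187330C.
Split into bytes (most-significant first): F1 87 33 0C.
Little-endian: lowest address holds the least-significant byte.
So at ascending addresses the bytes are 0C 33 87 F1.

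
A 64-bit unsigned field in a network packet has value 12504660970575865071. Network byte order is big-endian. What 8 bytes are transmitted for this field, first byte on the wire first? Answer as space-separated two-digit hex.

12504660970575865071 in hexadecimal, padded to 64 bits, is 0xAD897AE673DDA4EF.
Split into bytes (most-significant first): AD 89 7A E6 73 DD A4 EF.
Big-endian stores the most-significant byte at the lowest address.
So the memory order matches the most-significant-first order: AD 89 7A E6 73 DD A4 EF.

AD 89 7A E6 73 DD A4 EF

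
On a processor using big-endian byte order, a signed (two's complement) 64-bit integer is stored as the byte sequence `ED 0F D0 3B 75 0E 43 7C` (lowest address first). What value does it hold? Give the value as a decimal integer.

In big-endian order the high byte comes first in memory.
The bytes are already most-significant first: 0xED0FD03B750E437C.
Top bit is set, so as a signed 64-bit value this is 0xED0FD03B750E437C − 2^64 = -1364643208284454020.

-1364643208284454020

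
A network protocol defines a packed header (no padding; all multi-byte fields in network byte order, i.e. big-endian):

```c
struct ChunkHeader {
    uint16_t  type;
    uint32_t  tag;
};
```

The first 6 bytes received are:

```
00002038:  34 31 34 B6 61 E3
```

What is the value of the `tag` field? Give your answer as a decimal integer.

`tag` follows `type` (2 bytes), so it starts at byte offset 2 and occupies 4 bytes.
Bytes at offsets 2..5: 34 B6 61 E3.
Big-endian: lowest address holds the most-significant byte.
The bytes are already most-significant first: 0x34B661E3.
0x34B661E3 = 884367843.

884367843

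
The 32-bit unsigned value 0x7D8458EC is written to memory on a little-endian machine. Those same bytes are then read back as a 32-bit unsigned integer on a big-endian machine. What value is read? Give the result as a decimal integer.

Stored little-endian, the bytes at ascending addresses are EC 58 84 7D.
Read back as big-endian, the last byte is least significant, giving 0xEC58847D.
0xEC58847D = 3965224061.

3965224061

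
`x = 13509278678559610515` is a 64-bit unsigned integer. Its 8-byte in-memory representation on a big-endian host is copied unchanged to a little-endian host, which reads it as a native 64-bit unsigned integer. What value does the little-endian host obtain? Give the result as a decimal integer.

13509278678559610515 in 64-bit hexadecimal is 0xBB7A9962074DD693.
Stored big-endian, the bytes at ascending addresses are BB 7A 99 62 07 4D D6 93.
Read back as little-endian, the first byte is least significant, giving 0x93D64D0762997ABB.
0x93D64D0762997ABB = 10652786662705822395.

10652786662705822395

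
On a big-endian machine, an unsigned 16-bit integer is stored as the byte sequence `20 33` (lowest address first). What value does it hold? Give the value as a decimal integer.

8243

In big-endian order the high byte comes first in memory.
The bytes are already most-significant first: 0x2033.
0x2033 = 8243.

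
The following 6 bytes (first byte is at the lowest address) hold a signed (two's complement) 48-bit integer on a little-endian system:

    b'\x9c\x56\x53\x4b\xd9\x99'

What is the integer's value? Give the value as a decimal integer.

-112316426004836

Little-endian stores the least-significant byte at the lowest address.
Reassemble most-significant byte first: 99 D9 4B 53 56 9C → 0x99D94B53569C.
Top bit is set, so as a signed 48-bit value this is 0x99D94B53569C − 2^48 = -112316426004836.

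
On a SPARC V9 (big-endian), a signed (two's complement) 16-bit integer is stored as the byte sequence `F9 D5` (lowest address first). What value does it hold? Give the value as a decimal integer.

-1579

In big-endian order the high byte comes first in memory.
The bytes are already most-significant first: 0xF9D5.
Top bit is set, so as a signed 16-bit value this is 0xF9D5 − 2^16 = -1579.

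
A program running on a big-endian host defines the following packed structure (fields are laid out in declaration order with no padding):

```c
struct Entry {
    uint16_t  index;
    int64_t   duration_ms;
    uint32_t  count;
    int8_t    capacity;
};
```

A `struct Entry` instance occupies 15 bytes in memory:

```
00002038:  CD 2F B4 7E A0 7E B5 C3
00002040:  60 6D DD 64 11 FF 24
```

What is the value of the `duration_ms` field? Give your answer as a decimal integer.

`duration_ms` follows `index` (2 bytes), so it starts at byte offset 2 and occupies 8 bytes.
Bytes at offsets 2..9: B4 7E A0 7E B5 C3 60 6D.
In big-endian order the high byte comes first in memory.
The bytes are already most-significant first: 0xB47EA07EB5C3606D.
Top bit is set, so as a signed 64-bit value this is 0xB47EA07EB5C3606D − 2^64 = -5440734833741176723.

-5440734833741176723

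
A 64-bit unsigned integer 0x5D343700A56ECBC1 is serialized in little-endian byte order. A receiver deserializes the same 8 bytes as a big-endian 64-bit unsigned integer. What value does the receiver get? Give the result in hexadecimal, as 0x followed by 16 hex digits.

0xC1CB6EA50037345D

Stored little-endian, the bytes at ascending addresses are C1 CB 6E A5 00 37 34 5D.
Read back as big-endian, the last byte is least significant, giving 0xC1CB6EA50037345D.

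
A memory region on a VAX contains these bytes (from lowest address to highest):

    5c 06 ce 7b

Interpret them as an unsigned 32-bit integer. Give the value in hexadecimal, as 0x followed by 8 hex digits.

0x7BCE065C

Little-endian stores the least-significant byte at the lowest address.
Reassemble most-significant byte first: 7B CE 06 5C → 0x7BCE065C.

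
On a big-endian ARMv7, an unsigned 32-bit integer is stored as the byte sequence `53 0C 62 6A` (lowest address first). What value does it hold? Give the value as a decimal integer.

1393320554

Big-endian: lowest address holds the most-significant byte.
The bytes are already most-significant first: 0x530C626A.
0x530C626A = 1393320554.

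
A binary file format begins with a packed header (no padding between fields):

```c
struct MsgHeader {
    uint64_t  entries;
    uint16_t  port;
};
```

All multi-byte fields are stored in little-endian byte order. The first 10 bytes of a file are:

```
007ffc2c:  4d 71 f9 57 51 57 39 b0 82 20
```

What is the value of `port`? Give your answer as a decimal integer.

`port` follows `entries` (8 bytes), so it starts at byte offset 8 and occupies 2 bytes.
Bytes at offsets 8..9: 82 20.
Little-endian: lowest address holds the least-significant byte.
Reassemble most-significant byte first: 20 82 → 0x2082.
0x2082 = 8322.

8322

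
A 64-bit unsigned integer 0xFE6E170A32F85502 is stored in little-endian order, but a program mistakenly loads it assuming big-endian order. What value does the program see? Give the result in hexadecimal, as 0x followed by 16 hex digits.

Stored little-endian, the bytes at ascending addresses are 02 55 F8 32 0A 17 6E FE.
Read back as big-endian, the last byte is least significant, giving 0x0255F8320A176EFE.

0x0255F8320A176EFE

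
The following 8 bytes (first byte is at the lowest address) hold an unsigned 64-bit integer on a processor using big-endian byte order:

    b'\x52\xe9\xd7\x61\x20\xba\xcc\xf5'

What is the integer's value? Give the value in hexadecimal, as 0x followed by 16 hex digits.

0x52E9D76120BACCF5

Big-endian stores the most-significant byte at the lowest address.
The bytes are already most-significant first: 0x52E9D76120BACCF5.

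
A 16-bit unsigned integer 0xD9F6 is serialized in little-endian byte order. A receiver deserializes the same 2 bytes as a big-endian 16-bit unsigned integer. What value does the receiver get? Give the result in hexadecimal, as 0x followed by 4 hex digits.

0xF6D9

Stored little-endian, the bytes at ascending addresses are F6 D9.
Read back as big-endian, the last byte is least significant, giving 0xF6D9.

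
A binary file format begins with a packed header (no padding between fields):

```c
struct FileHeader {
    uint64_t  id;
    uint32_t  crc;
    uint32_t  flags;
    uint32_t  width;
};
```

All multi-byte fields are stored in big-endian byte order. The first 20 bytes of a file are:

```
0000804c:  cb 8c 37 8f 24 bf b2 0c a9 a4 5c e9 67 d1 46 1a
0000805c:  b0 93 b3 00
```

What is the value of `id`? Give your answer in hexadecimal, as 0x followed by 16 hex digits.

`id` is the first field, at byte offset 0, occupying 8 bytes.
Bytes at offsets 0..7: CB 8C 37 8F 24 BF B2 0C.
In big-endian order the high byte comes first in memory.
The bytes are already most-significant first: 0xCB8C378F24BFB20C.

0xCB8C378F24BFB20C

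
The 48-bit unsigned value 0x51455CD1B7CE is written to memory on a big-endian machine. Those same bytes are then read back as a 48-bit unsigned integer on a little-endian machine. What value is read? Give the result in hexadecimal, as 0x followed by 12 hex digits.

0xCEB7D15C4551

Stored big-endian, the bytes at ascending addresses are 51 45 5C D1 B7 CE.
Read back as little-endian, the first byte is least significant, giving 0xCEB7D15C4551.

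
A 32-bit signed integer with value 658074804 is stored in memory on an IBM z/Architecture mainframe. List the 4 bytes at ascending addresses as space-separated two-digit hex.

27 39 6C B4

658074804 in hexadecimal, padded to 32 bits, is 0x27396CB4.
Split into bytes (most-significant first): 27 39 6C B4.
Big-endian stores the most-significant byte at the lowest address.
So the memory order matches the most-significant-first order: 27 39 6C B4.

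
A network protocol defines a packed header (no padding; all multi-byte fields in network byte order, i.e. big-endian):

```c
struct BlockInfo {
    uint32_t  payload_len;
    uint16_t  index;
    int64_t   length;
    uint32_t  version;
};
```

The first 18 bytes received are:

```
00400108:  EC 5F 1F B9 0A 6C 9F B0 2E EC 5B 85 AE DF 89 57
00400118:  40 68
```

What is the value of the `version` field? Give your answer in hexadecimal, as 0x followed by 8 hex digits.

0x89574068

`version` follows `payload_len` (4 B), `index` (2 B), `length` (8 B), so it starts at offset 4 + 2 + 8 = 14 and occupies 4 bytes.
Bytes at offsets 14..17: 89 57 40 68.
Big-endian: lowest address holds the most-significant byte.
The bytes are already most-significant first: 0x89574068.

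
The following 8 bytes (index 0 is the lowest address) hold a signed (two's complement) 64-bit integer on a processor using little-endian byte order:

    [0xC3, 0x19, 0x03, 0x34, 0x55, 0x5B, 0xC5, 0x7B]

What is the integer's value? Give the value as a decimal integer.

Little-endian: lowest address holds the least-significant byte.
Reassemble most-significant byte first: 7B C5 5B 55 34 03 19 C3 → 0x7BC55B55340319C3.
0x7BC55B55340319C3 = 8918635058580101571.

8918635058580101571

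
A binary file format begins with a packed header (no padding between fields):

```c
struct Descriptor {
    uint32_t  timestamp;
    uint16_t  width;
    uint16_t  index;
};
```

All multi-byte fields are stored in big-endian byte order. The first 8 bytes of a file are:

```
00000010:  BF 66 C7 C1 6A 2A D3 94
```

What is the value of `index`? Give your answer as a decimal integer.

`index` follows `timestamp` (4 B), `width` (2 B), so it starts at offset 4 + 2 = 6 and occupies 2 bytes.
Bytes at offsets 6..7: D3 94.
Big-endian stores the most-significant byte at the lowest address.
The bytes are already most-significant first: 0xD394.
0xD394 = 54164.

54164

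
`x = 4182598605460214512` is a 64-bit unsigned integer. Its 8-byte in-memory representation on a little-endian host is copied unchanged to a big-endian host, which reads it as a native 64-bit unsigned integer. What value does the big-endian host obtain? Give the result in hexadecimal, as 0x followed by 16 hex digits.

0xF012807445930B3A

4182598605460214512 in 64-bit hexadecimal is 0x3A0B9345748012F0.
Stored little-endian, the bytes at ascending addresses are F0 12 80 74 45 93 0B 3A.
Read back as big-endian, the last byte is least significant, giving 0xF012807445930B3A.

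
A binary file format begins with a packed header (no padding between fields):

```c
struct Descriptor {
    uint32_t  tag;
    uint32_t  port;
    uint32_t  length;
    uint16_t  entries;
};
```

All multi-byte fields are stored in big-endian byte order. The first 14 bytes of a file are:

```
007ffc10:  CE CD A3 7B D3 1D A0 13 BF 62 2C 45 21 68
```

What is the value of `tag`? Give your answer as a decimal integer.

`tag` is the first field, at byte offset 0, occupying 4 bytes.
Bytes at offsets 0..3: CE CD A3 7B.
Big-endian: lowest address holds the most-significant byte.
The bytes are already most-significant first: 0xCECDA37B.
0xCECDA37B = 3469583227.

3469583227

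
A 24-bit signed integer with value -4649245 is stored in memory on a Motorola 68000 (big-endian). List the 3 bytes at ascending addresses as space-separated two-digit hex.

Two's complement of -4649245 in 24 bits: 4649245 = 0x46F11D; invert → 0xB90EE2; add 1 → 0xB90EE3.
Split into bytes (most-significant first): B9 0E E3.
Big-endian stores the most-significant byte at the lowest address.
So the memory order matches the most-significant-first order: B9 0E E3.

B9 0E E3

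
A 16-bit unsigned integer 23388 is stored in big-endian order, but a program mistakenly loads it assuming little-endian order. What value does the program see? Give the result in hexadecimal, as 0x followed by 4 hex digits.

23388 in 16-bit hexadecimal is 0x5B5C.
Stored big-endian, the bytes at ascending addresses are 5B 5C.
Read back as little-endian, the first byte is least significant, giving 0x5C5B.

0x5C5B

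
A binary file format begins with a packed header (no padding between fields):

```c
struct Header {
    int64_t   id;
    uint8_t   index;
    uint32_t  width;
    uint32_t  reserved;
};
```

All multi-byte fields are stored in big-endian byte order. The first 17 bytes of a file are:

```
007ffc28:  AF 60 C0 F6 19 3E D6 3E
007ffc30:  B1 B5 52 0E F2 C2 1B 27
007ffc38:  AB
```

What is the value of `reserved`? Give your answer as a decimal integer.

`reserved` follows `id` (8 B), `index` (1 B), `width` (4 B), so it starts at offset 8 + 1 + 4 = 13 and occupies 4 bytes.
Bytes at offsets 13..16: C2 1B 27 AB.
Big-endian stores the most-significant byte at the lowest address.
The bytes are already most-significant first: 0xC21B27AB.
0xC21B27AB = 3256559531.

3256559531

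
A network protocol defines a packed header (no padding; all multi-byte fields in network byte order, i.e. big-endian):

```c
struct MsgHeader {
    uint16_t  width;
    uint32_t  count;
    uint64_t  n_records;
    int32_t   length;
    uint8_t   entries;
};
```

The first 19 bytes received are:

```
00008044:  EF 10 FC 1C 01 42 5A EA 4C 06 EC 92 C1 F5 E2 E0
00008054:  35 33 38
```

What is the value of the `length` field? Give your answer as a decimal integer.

-488622797

`length` follows `width` (2 B), `count` (4 B), `n_records` (8 B), so it starts at offset 2 + 4 + 8 = 14 and occupies 4 bytes.
Bytes at offsets 14..17: E2 E0 35 33.
Big-endian: lowest address holds the most-significant byte.
The bytes are already most-significant first: 0xE2E03533.
Top bit is set, so as a signed 32-bit value this is 0xE2E03533 − 2^32 = -488622797.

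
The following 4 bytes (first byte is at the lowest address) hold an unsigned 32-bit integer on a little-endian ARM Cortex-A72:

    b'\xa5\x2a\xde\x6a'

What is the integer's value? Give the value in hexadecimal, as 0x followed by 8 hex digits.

0x6ADE2AA5

Little-endian: lowest address holds the least-significant byte.
Reassemble most-significant byte first: 6A DE 2A A5 → 0x6ADE2AA5.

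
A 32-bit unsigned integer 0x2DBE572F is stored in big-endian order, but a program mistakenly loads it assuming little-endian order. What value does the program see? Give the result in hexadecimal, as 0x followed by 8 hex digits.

Stored big-endian, the bytes at ascending addresses are 2D BE 57 2F.
Read back as little-endian, the first byte is least significant, giving 0x2F57BE2D.

0x2F57BE2D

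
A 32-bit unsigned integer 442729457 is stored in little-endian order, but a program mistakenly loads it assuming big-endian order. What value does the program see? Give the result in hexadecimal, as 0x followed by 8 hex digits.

442729457 in 32-bit hexadecimal is 0x1A6383F1.
Stored little-endian, the bytes at ascending addresses are F1 83 63 1A.
Read back as big-endian, the last byte is least significant, giving 0xF183631A.

0xF183631A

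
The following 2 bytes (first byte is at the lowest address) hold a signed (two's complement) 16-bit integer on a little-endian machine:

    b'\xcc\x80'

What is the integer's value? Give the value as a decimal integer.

Little-endian: lowest address holds the least-significant byte.
Reassemble most-significant byte first: 80 CC → 0x80CC.
Top bit is set, so as a signed 16-bit value this is 0x80CC − 2^16 = -32564.

-32564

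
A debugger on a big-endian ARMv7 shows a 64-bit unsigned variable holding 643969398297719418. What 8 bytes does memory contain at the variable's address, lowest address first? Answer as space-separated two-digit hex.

08 EF D6 C1 7F C1 F2 7A

643969398297719418 in hexadecimal, padded to 64 bits, is 0x08EFD6C17FC1F27A.
Split into bytes (most-significant first): 08 EF D6 C1 7F C1 F2 7A.
Big-endian stores the most-significant byte at the lowest address.
So the memory order matches the most-significant-first order: 08 EF D6 C1 7F C1 F2 7A.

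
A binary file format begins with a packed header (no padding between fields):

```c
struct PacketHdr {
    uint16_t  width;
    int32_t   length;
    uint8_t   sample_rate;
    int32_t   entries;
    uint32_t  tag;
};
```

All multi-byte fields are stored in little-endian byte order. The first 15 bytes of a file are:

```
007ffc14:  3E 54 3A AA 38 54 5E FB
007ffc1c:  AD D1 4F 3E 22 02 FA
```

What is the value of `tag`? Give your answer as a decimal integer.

`tag` follows `width` (2 B), `length` (4 B), `sample_rate` (1 B), `entries` (4 B), so it starts at offset 2 + 4 + 1 + 4 = 11 and occupies 4 bytes.
Bytes at offsets 11..14: 3E 22 02 FA.
In little-endian order the low byte comes first in memory.
Reassemble most-significant byte first: FA 02 22 3E → 0xFA02223E.
0xFA02223E = 4194443838.

4194443838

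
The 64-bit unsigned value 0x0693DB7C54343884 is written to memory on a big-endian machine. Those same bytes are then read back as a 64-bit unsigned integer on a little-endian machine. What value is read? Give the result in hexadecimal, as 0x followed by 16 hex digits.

Stored big-endian, the bytes at ascending addresses are 06 93 DB 7C 54 34 38 84.
Read back as little-endian, the first byte is least significant, giving 0x843834547CDB9306.

0x843834547CDB9306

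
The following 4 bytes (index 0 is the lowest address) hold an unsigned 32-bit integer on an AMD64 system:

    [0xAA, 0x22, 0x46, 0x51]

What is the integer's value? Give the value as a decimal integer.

Little-endian: lowest address holds the least-significant byte.
Reassemble most-significant byte first: 51 46 22 AA → 0x514622AA.
0x514622AA = 1363550890.

1363550890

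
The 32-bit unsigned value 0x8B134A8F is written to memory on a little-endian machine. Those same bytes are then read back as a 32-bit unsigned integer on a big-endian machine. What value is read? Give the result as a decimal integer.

2403996555

Stored little-endian, the bytes at ascending addresses are 8F 4A 13 8B.
Read back as big-endian, the last byte is least significant, giving 0x8F4A138B.
0x8F4A138B = 2403996555.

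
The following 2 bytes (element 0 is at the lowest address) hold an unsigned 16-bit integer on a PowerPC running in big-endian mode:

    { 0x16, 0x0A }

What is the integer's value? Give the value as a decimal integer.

5642

Big-endian: lowest address holds the most-significant byte.
The bytes are already most-significant first: 0x160A.
0x160A = 5642.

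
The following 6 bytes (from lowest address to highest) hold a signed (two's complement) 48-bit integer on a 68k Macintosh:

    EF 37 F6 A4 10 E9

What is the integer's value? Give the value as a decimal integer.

Big-endian: lowest address holds the most-significant byte.
The bytes are already most-significant first: 0xEF37F6A410E9.
Top bit is set, so as a signed 48-bit value this is 0xEF37F6A410E9 − 2^48 = -18451336523543.

-18451336523543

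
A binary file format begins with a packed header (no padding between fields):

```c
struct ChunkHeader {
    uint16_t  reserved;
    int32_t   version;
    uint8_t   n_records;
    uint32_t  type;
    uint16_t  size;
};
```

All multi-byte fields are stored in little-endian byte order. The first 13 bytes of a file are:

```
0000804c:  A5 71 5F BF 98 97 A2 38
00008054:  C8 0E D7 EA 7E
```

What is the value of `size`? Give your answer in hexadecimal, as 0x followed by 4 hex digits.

`size` follows `reserved` (2 B), `version` (4 B), `n_records` (1 B), `type` (4 B), so it starts at offset 2 + 4 + 1 + 4 = 11 and occupies 2 bytes.
Bytes at offsets 11..12: EA 7E.
Little-endian stores the least-significant byte at the lowest address.
Reassemble most-significant byte first: 7E EA → 0x7EEA.

0x7EEA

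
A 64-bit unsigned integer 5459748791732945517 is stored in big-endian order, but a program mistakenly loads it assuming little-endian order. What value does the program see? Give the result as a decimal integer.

7872886291231982667

5459748791732945517 in 64-bit hexadecimal is 0x4BC4EC995E1C426D.
Stored big-endian, the bytes at ascending addresses are 4B C4 EC 99 5E 1C 42 6D.
Read back as little-endian, the first byte is least significant, giving 0x6D421C5E99ECC44B.
0x6D421C5E99ECC44B = 7872886291231982667.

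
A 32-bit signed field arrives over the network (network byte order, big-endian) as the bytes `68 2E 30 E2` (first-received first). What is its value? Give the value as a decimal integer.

Big-endian: lowest address holds the most-significant byte.
The bytes are already most-significant first: 0x682E30E2.
0x682E30E2 = 1747857634.

1747857634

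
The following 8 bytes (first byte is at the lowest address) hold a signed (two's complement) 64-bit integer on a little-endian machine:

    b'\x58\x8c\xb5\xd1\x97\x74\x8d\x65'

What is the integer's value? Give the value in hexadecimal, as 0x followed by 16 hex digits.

0x658D7497D1B58C58

Little-endian: lowest address holds the least-significant byte.
Reassemble most-significant byte first: 65 8D 74 97 D1 B5 8C 58 → 0x658D7497D1B58C58.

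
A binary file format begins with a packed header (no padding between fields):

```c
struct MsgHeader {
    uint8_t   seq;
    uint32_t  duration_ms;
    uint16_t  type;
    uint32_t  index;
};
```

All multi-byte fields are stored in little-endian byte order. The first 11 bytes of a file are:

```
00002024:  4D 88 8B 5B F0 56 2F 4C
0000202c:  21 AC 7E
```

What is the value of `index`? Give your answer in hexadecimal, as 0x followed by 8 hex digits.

`index` follows `seq` (1 B), `duration_ms` (4 B), `type` (2 B), so it starts at offset 1 + 4 + 2 = 7 and occupies 4 bytes.
Bytes at offsets 7..10: 4C 21 AC 7E.
Little-endian stores the least-significant byte at the lowest address.
Reassemble most-significant byte first: 7E AC 21 4C → 0x7EAC214C.

0x7EAC214C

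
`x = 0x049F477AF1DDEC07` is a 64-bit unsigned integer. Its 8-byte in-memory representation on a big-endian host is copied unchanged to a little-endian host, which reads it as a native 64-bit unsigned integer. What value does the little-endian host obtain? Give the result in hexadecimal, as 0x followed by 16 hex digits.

0x07ECDDF17A479F04

Stored big-endian, the bytes at ascending addresses are 04 9F 47 7A F1 DD EC 07.
Read back as little-endian, the first byte is least significant, giving 0x07ECDDF17A479F04.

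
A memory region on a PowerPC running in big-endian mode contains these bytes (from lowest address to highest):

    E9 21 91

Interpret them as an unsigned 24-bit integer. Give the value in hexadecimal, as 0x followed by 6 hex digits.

Big-endian stores the most-significant byte at the lowest address.
The bytes are already most-significant first: 0xE92191.

0xE92191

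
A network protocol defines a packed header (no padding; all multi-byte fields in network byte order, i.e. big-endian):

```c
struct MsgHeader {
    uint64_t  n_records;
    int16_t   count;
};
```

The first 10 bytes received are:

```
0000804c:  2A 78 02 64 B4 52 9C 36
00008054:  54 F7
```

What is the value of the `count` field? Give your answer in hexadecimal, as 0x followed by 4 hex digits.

0x54F7

`count` follows `n_records` (8 bytes), so it starts at byte offset 8 and occupies 2 bytes.
Bytes at offsets 8..9: 54 F7.
In big-endian order the high byte comes first in memory.
The bytes are already most-significant first: 0x54F7.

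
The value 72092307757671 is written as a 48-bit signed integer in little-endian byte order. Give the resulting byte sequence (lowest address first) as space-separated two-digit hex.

67 1A 65 4C 91 41

72092307757671 in hexadecimal, padded to 48 bits, is 0x41914C651A67.
Split into bytes (most-significant first): 41 91 4C 65 1A 67.
Little-endian stores the least-significant byte at the lowest address.
So at ascending addresses the bytes are 67 1A 65 4C 91 41.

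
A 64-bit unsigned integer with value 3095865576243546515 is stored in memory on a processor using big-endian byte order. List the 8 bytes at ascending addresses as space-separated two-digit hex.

3095865576243546515 in hexadecimal, padded to 64 bits, is 0x2AF6B956C85B4993.
Split into bytes (most-significant first): 2A F6 B9 56 C8 5B 49 93.
Big-endian: lowest address holds the most-significant byte.
So the memory order matches the most-significant-first order: 2A F6 B9 56 C8 5B 49 93.

2A F6 B9 56 C8 5B 49 93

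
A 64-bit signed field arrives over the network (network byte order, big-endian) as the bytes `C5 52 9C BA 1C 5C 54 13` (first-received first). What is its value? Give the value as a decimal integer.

-4228144776993811437

Big-endian stores the most-significant byte at the lowest address.
The bytes are already most-significant first: 0xC5529CBA1C5C5413.
Top bit is set, so as a signed 64-bit value this is 0xC5529CBA1C5C5413 − 2^64 = -4228144776993811437.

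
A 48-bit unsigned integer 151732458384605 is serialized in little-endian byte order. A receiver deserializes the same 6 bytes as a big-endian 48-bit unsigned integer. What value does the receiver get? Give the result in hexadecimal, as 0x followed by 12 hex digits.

0xDD6C48F7FF89

151732458384605 in 48-bit hexadecimal is 0x89FFF7486CDD.
Stored little-endian, the bytes at ascending addresses are DD 6C 48 F7 FF 89.
Read back as big-endian, the last byte is least significant, giving 0xDD6C48F7FF89.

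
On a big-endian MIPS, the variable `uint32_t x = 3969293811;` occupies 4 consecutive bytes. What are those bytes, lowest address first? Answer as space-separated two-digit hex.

EC 96 9D F3

3969293811 in hexadecimal, padded to 32 bits, is 0xEC969DF3.
Split into bytes (most-significant first): EC 96 9D F3.
In big-endian order the high byte comes first in memory.
So the memory order matches the most-significant-first order: EC 96 9D F3.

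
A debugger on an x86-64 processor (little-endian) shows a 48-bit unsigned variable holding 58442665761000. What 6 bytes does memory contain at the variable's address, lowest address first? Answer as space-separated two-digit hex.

E8 18 55 3E 27 35

58442665761000 in hexadecimal, padded to 48 bits, is 0x35273E5518E8.
Split into bytes (most-significant first): 35 27 3E 55 18 E8.
Little-endian: lowest address holds the least-significant byte.
So at ascending addresses the bytes are E8 18 55 3E 27 35.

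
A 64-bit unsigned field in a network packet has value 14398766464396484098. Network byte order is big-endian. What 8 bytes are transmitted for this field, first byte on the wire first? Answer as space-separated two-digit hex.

14398766464396484098 in hexadecimal, padded to 64 bits, is 0xC7D2B1CFBA28DE02.
Split into bytes (most-significant first): C7 D2 B1 CF BA 28 DE 02.
In big-endian order the high byte comes first in memory.
So the memory order matches the most-significant-first order: C7 D2 B1 CF BA 28 DE 02.

C7 D2 B1 CF BA 28 DE 02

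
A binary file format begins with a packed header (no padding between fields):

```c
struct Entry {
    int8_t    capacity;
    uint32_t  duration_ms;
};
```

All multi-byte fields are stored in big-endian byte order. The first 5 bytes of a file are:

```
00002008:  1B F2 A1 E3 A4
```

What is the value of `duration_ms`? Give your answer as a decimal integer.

`duration_ms` follows `capacity` (1 byte), so it starts at byte offset 1 and occupies 4 bytes.
Bytes at offsets 1..4: F2 A1 E3 A4.
Big-endian stores the most-significant byte at the lowest address.
The bytes are already most-significant first: 0xF2A1E3A4.
0xF2A1E3A4 = 4070695844.

4070695844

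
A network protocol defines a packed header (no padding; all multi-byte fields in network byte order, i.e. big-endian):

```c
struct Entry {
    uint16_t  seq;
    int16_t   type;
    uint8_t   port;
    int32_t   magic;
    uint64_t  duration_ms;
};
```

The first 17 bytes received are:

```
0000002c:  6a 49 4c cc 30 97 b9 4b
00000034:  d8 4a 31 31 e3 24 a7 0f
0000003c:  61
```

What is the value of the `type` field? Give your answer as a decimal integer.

19660

`type` follows `seq` (2 bytes), so it starts at byte offset 2 and occupies 2 bytes.
Bytes at offsets 2..3: 4C CC.
Big-endian: lowest address holds the most-significant byte.
The bytes are already most-significant first: 0x4CCC.
0x4CCC = 19660.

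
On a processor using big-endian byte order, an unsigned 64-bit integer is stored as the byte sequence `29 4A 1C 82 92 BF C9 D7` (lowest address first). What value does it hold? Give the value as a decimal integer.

2975221850965002711

In big-endian order the high byte comes first in memory.
The bytes are already most-significant first: 0x294A1C8292BFC9D7.
0x294A1C8292BFC9D7 = 2975221850965002711.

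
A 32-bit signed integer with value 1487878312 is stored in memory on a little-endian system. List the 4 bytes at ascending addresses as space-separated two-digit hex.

1487878312 in hexadecimal, padded to 32 bits, is 0x58AF38A8.
Split into bytes (most-significant first): 58 AF 38 A8.
Little-endian: lowest address holds the least-significant byte.
So at ascending addresses the bytes are A8 38 AF 58.

A8 38 AF 58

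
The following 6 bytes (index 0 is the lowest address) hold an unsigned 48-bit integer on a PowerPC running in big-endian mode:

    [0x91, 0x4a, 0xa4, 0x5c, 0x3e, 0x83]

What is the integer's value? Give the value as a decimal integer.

159749771116163

In big-endian order the high byte comes first in memory.
The bytes are already most-significant first: 0x914AA45C3E83.
0x914AA45C3E83 = 159749771116163.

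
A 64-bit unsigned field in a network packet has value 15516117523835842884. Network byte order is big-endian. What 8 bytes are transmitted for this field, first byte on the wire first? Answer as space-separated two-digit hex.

D7 54 52 AE 15 72 F1 44

15516117523835842884 in hexadecimal, padded to 64 bits, is 0xD75452AE1572F144.
Split into bytes (most-significant first): D7 54 52 AE 15 72 F1 44.
Big-endian: lowest address holds the most-significant byte.
So the memory order matches the most-significant-first order: D7 54 52 AE 15 72 F1 44.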